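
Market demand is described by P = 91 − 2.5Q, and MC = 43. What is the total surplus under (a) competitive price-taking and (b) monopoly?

Competition: TS = 460.8; Monopoly: TS = 345.6

Under competition P = MC = 43, so Q = (91 − 43)/2.5 = 19.2.
CS = ½·(91 − 43)·19.2 = 460.8; PS = (43 − 43)·19.2 = 0; TS = 460.8.
A monopolist chooses Q where MR = MC. MR = 91 − 5Q; setting this equal to 43 gives Q = 9.6 and P = 67.
CS = ½·(91 − 67)·9.6 = 115.2; PS = (67 − 43)·9.6 = 230.4; TS = 345.6.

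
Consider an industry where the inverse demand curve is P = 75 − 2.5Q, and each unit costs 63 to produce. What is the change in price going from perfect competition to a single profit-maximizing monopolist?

Perfect competition: P = MC = 63, so 75 − 2.5Q = 63 and Q = 4.8.
Monopoly sets MR = MC: 75 − 5Q = 63 ⇒ Q = 2.4, P = 75 − 2.5·2.4 = 69.
Change in price: 69 − 63 = 6.

P rises by 6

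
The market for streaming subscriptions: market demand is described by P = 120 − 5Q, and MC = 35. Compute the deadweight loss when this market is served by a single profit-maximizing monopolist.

Competitive firms price at marginal cost: P = 35, giving Q = 17.
Monopoly sets MR = MC: 120 − 10Q = 35 ⇒ Q = 8.5, P = 120 − 5·8.5 = 77.5.
DWL is the triangle between Q = 8.5 and Q = 17: ½·(17 − 8.5)·(77.5 − 35) = 180.625.

DWL = 180.625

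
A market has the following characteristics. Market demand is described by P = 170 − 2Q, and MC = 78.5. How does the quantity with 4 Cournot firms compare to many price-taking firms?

Cournot: Q = 36.6; Competition: Q = 45.75

Cournot with 4 identical firms: the symmetric best-response condition is 170 − 10q = 78.5. Each firm produces q = 9.15, total output Q = 36.6, price P = 96.8.
Perfect competition: P = MC = 78.5, so 170 − 2Q = 78.5 and Q = 45.75.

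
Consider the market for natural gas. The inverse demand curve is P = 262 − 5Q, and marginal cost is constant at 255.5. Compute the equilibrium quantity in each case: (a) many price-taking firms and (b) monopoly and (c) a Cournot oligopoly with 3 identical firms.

Competition: Q = 1.3; Monopoly: Q = 0.65; Cournot: Q = 0.975

Under competition P = MC = 255.5, so Q = (262 − 255.5)/5 = 1.3.
A monopolist chooses Q where MR = MC. MR = 262 − 10Q; setting this equal to 255.5 gives Q = 0.65 and P = 258.75.
Cournot with 3 identical firms: the symmetric best-response condition is 262 − 20q = 255.5. Each firm produces q = 0.325, total output Q = 0.975, price P = 257.125.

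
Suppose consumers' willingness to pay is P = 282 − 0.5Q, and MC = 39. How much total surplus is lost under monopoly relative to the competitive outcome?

DWL = 14762.25

Under competition P = MC = 39, so Q = (282 − 39)/0.5 = 486.
Monopoly sets MR = MC: 282 − Q = 39 ⇒ Q = 243, P = 282 − 0.5·243 = 160.5.
DWL is the triangle between Q = 243 and Q = 486: ½·(486 − 243)·(160.5 − 39) = 14762.25.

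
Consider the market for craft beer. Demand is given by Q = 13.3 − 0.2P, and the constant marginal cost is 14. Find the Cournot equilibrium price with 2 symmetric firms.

Inverting demand: P = 66.5 − 5Q.
In a 2-firm Cournot equilibrium, symmetry and the first-order condition give q = (66.5 − 14)/(15) = 3.5. So Q = 7 and P = 31.5.

P = 31.5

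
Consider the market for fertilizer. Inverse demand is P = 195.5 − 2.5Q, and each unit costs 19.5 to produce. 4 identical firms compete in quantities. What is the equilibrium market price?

P = 54.7

In a 4-firm Cournot equilibrium, symmetry and the first-order condition give q = (195.5 − 19.5)/(12.5) = 14.08. So Q = 56.32 and P = 54.7.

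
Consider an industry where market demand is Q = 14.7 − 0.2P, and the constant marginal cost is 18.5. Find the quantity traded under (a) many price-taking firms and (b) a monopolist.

Competition: Q = 11; Monopoly: Q = 5.5

Inverting demand: P = 73.5 − 5Q.
Perfect competition: P = MC = 18.5, so 73.5 − 5Q = 18.5 and Q = 11.
A monopolist chooses Q where MR = MC. MR = 73.5 − 10Q; setting this equal to 18.5 gives Q = 5.5 and P = 46.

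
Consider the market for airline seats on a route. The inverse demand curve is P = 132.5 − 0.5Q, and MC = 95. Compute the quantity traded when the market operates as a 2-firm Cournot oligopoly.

With 2 symmetric Cournot firms, each firm's FOC gives 132.5 − 1.5q = 95, so q = 25, Q = 2·25 = 50, and P = 107.5.

Q = 50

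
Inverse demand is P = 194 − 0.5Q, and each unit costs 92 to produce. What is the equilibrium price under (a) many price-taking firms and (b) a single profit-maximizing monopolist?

Competition: P = 92; Monopoly: P = 143

Perfect competition: P = MC = 92, so 194 − 0.5Q = 92 and Q = 204.
A monopolist chooses Q where MR = MC. MR = 194 − Q; setting this equal to 92 gives Q = 102 and P = 143.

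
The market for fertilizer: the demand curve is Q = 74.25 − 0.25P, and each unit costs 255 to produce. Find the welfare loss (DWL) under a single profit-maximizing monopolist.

DWL = 55.125

Inverting demand: P = 297 − 4Q.
Under competition P = MC = 255, so Q = (297 − 255)/4 = 10.5.
The monopolist equates marginal revenue to marginal cost: 297 − 8Q = 255, so Q = 5.25. From demand, P = 276.
DWL is the triangle between Q = 5.25 and Q = 10.5: ½·(10.5 − 5.25)·(276 − 255) = 55.125.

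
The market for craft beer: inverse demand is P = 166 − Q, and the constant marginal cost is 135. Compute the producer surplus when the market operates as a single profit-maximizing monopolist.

Monopoly sets MR = MC: 166 − 2Q = 135 ⇒ Q = 15.5, P = 166 − 15.5 = 150.5.
PS = (150.5 − 135)·15.5 = 240.25.

PS = 240.25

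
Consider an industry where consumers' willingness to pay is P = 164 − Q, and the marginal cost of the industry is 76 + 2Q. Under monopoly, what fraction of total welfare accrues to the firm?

The monopolist equates marginal revenue to marginal cost: 164 − 2Q = 76 + 2Q, so Q = 22. From demand, P = 142.
CS = ½·(164 − 142)·22 = 242.
PS = P·Q − VC(Q) = 142·22 − (76·22 + ½·2·22²) = 968.
Share captured = PS/TS = 968/1210 = 0.8.

PS/TS = 0.8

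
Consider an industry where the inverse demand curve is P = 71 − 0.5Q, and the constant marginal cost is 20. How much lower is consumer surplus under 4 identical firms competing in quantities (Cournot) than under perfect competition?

CS falls by 936.36

Competitive firms price at marginal cost: P = 20, giving Q = 102.
CS = ½·(71 − 20)·102 = 2601.
With 4 symmetric Cournot firms, each firm's FOC gives 71 − 2.5q = 20, so q = 20.4, Q = 4·20.4 = 81.6, and P = 30.2.
CS = ½·(71 − 30.2)·81.6 = 1664.64.
Change in consumer surplus: 1664.64 − 2601 = −936.36.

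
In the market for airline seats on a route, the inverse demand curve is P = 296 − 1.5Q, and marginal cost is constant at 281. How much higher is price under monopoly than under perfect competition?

Perfect competition: P = MC = 281, so 296 − 1.5Q = 281 and Q = 10.
A monopolist chooses Q where MR = MC. MR = 296 − 3Q; setting this equal to 281 gives Q = 5 and P = 288.5.
Change in price: 288.5 − 281 = 7.5.

P rises by 7.5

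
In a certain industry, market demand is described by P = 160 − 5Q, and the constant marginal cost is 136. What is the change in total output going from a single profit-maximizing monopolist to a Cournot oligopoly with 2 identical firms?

A monopolist chooses Q where MR = MC. MR = 160 − 10Q; setting this equal to 136 gives Q = 2.4 and P = 148.
In a 2-firm Cournot equilibrium, symmetry and the first-order condition give q = (160 − 136)/(15) = 1.6. So Q = 3.2 and P = 144.
Change in total output: 3.2 − 2.4 = 0.8.

Total output rises by 0.8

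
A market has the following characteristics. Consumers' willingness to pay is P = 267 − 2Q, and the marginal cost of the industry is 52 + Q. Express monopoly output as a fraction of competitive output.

Q_m/Q_c = 0.6

Monopoly sets MR = MC: 267 − 4Q = 52 + Q ⇒ Q = 43, P = 267 − 2·43 = 181.
Under competition P = MC: 267 − 2Q = 52 + Q ⇒ Q = 215/3, P = 371/3.
Ratio Q_m/Q_c = 43/(215/3) = 0.6.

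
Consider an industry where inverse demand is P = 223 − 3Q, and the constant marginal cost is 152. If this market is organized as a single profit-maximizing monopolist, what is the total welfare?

TS = 630.125

A monopolist chooses Q where MR = MC. MR = 223 − 6Q; setting this equal to 152 gives Q = 71/6 and P = 187.5.
CS = ½·(223 − 187.5)·71/6 = 5041/24; PS = (187.5 − 152)·71/6 = 5041/12; TS = 630.125.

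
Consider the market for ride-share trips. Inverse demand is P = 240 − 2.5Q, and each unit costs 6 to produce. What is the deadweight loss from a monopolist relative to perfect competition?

Competitive firms price at marginal cost: P = 6, giving Q = 93.6.
A monopolist chooses Q where MR = MC. MR = 240 − 5Q; setting this equal to 6 gives Q = 46.8 and P = 123.
DWL is the triangle between Q = 46.8 and Q = 93.6: ½·(93.6 − 46.8)·(123 − 6) = 2737.8.

DWL = 2737.8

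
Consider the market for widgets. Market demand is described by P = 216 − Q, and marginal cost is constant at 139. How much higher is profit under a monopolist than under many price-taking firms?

Perfect competition: P = MC = 139, so 216 − Q = 139 and Q = 77.
Profit = (139 − 139)·77 = 0.
Monopoly sets MR = MC: 216 − 2Q = 139 ⇒ Q = 38.5, P = 216 − 38.5 = 177.5.
Profit = (177.5 − 139)·38.5 = 1482.25.
Change in profit: 1482.25 − 0 = 1482.25.

π rises by 1482.25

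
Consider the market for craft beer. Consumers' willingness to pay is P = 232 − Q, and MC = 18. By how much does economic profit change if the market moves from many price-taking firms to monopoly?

Perfect competition: P = MC = 18, so 232 − Q = 18 and Q = 214.
Profit = (18 − 18)·214 = 0.
The monopolist equates marginal revenue to marginal cost: 232 − 2Q = 18, so Q = 107. From demand, P = 125.
Profit = (125 − 18)·107 = 11449.
Change in economic profit: 11449 − 0 = 11449.

Economic profit rises by 11449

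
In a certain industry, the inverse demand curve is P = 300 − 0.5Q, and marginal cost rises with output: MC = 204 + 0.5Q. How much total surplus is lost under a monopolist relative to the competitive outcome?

Under competition P = MC: 300 − 0.5Q = 204 + 0.5Q ⇒ Q = 96, P = 252.
A monopolist chooses Q where MR = MC. MR = 300 − Q; setting this equal to 204 + 0.5Q gives Q = 64 and P = 268.
CS = ½·(300 − 252)·96 = 2304; PS = (252·96 − 204·96 − ½·0.5·96²) = 2304; TS = 4608.
CS = ½·(300 − 268)·64 = 1024; PS = (268·64 − 204·64 − ½·0.5·64²) = 3072; TS = 4096.
DWL = 4608 − 4096 = 512.

DWL = 512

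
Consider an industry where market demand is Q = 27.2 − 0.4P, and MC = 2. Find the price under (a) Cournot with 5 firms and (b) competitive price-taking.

Cournot: P = 13; Competition: P = 2

Inverting demand: P = 68 − 2.5Q.
Cournot with 5 identical firms: the symmetric best-response condition is 68 − 15q = 2. Each firm produces q = 4.4, total output Q = 22, price P = 13.
Competitive firms price at marginal cost: P = 2, giving Q = 26.4.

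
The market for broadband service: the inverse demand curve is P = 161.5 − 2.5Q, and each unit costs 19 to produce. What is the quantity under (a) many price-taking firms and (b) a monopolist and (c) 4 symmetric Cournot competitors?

Competition: Q = 57; Monopoly: Q = 28.5; Cournot: Q = 45.6

Perfect competition: P = MC = 19, so 161.5 − 2.5Q = 19 and Q = 57.
Monopoly sets MR = MC: 161.5 − 5Q = 19 ⇒ Q = 28.5, P = 161.5 − 2.5·28.5 = 90.25.
In a 4-firm Cournot equilibrium, symmetry and the first-order condition give q = (161.5 − 19)/(12.5) = 11.4. So Q = 45.6 and P = 47.5.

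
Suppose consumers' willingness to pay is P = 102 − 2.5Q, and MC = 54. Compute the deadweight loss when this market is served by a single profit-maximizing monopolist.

Under competition P = MC = 54, so Q = (102 − 54)/2.5 = 19.2.
A monopolist chooses Q where MR = MC. MR = 102 − 5Q; setting this equal to 54 gives Q = 9.6 and P = 78.
DWL is the triangle between Q = 9.6 and Q = 19.2: ½·(19.2 − 9.6)·(78 − 54) = 115.2.

DWL = 115.2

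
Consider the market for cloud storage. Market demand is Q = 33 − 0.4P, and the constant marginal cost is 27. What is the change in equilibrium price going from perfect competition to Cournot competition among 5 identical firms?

Equilibrium price rises by 9.25

Inverting demand: P = 82.5 − 2.5Q.
Competitive firms price at marginal cost: P = 27, giving Q = 22.2.
Cournot with 5 identical firms: the symmetric best-response condition is 82.5 − 15q = 27. Each firm produces q = 3.7, total output Q = 18.5, price P = 36.25.
Change in equilibrium price: 36.25 − 27 = 9.25.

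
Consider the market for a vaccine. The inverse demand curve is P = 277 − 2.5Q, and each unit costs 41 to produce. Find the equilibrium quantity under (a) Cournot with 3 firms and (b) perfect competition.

In a 3-firm Cournot equilibrium, symmetry and the first-order condition give q = (277 − 41)/(10) = 23.6. So Q = 70.8 and P = 100.
Competitive firms price at marginal cost: P = 41, giving Q = 94.4.

Cournot: Q = 70.8; Competition: Q = 94.4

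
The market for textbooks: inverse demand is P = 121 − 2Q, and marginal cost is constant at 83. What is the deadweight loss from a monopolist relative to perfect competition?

Perfect competition: P = MC = 83, so 121 − 2Q = 83 and Q = 19.
The monopolist equates marginal revenue to marginal cost: 121 − 4Q = 83, so Q = 9.5. From demand, P = 102.
DWL is the triangle between Q = 9.5 and Q = 19: ½·(19 − 9.5)·(102 − 83) = 90.25.

DWL = 90.25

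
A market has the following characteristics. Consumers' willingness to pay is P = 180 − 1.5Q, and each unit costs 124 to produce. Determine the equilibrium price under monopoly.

P = 152

The monopolist equates marginal revenue to marginal cost: 180 − 3Q = 124, so Q = 56/3. From demand, P = 152.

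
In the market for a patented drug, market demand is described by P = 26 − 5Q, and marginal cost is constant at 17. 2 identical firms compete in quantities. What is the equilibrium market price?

Cournot with 2 identical firms: the symmetric best-response condition is 26 − 15q = 17. Each firm produces q = 0.6, total output Q = 1.2, price P = 20.

P = 20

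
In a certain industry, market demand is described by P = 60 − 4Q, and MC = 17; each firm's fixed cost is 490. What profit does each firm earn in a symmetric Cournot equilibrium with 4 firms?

π_i = −471.51

With 4 symmetric Cournot firms, each firm's FOC gives 60 − 20q = 17, so q = 2.15, Q = 4·2.15 = 8.6, and P = 25.6.
Each firm's profit = (25.6 − 17)·2.15 − 490 = −471.51.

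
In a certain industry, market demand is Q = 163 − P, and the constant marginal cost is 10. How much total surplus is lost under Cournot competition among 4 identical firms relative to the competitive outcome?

DWL = 468.18

Inverting demand: P = 163 − Q.
Perfect competition: P = MC = 10, so 163 − Q = 10 and Q = 153.
With 4 symmetric Cournot firms, each firm's FOC gives 163 − 5q = 10, so q = 30.6, Q = 4·30.6 = 122.4, and P = 40.6.
DWL is the triangle between Q = 122.4 and Q = 153: ½·(153 − 122.4)·(40.6 − 10) = 468.18.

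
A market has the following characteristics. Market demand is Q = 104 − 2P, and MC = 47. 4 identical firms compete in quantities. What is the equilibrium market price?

P = 48

Inverting demand: P = 52 − 0.5Q.
With 4 symmetric Cournot firms, each firm's FOC gives 52 − 2.5q = 47, so q = 2, Q = 4·2 = 8, and P = 48.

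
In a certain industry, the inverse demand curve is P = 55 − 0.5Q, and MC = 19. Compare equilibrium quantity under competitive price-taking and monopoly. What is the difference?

Competitive firms price at marginal cost: P = 19, giving Q = 72.
The monopolist equates marginal revenue to marginal cost: 55 − Q = 19, so Q = 36. From demand, P = 37.
Change in equilibrium quantity: 36 − 72 = −36.

Equilibrium quantity falls by 36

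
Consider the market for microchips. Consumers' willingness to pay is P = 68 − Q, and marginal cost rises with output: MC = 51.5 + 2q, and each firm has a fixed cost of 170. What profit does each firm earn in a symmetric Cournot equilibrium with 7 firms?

In a 7-firm Cournot equilibrium, symmetry and the first-order condition give q = (68 − 51.5)/(10) = 1.65. So Q = 11.55 and P = 56.45.
Each firm's profit = 56.45·1.65 − (51.5·1.65 + ½·2·1.65²) − 170 = −164.555.

π_i = −164.555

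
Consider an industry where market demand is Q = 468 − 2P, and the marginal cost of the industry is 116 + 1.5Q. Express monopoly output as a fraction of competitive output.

Inverting demand: P = 234 − 0.5Q.
A monopolist chooses Q where MR = MC. MR = 234 − Q; setting this equal to 116 + 1.5Q gives Q = 47.2 and P = 210.4.
Competitive equilibrium sets price equal to marginal cost: 234 − 0.5Q = 116 + 1.5Q, so Q = 59 and P = 204.5.
Ratio Q_m/Q_c = 47.2/59 = 0.8.

Q_m/Q_c = 0.8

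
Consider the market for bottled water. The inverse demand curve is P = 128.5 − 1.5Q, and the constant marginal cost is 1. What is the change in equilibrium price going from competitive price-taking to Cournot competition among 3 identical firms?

Under competition P = MC = 1, so Q = (128.5 − 1)/1.5 = 85.
With 3 symmetric Cournot firms, each firm's FOC gives 128.5 − 6q = 1, so q = 21.25, Q = 3·21.25 = 63.75, and P = 32.875.
Change in equilibrium price: 32.875 − 1 = 31.875.

P rises by 31.875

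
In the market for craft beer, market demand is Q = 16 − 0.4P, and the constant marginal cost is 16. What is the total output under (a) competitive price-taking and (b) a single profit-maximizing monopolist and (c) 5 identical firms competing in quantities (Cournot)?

Competition: Q = 9.6; Monopoly: Q = 4.8; Cournot: Q = 8

Inverting demand: P = 40 − 2.5Q.
Under competition P = MC = 16, so Q = (40 − 16)/2.5 = 9.6.
The monopolist equates marginal revenue to marginal cost: 40 − 5Q = 16, so Q = 4.8. From demand, P = 28.
With 5 symmetric Cournot firms, each firm's FOC gives 40 − 15q = 16, so q = 1.6, Q = 5·1.6 = 8, and P = 20.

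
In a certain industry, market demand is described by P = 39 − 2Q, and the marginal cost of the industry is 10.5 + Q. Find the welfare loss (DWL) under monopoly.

Competitive equilibrium sets price equal to marginal cost: 39 − 2Q = 10.5 + Q, so Q = 9.5 and P = 20.
A monopolist chooses Q where MR = MC. MR = 39 − 4Q; setting this equal to 10.5 + Q gives Q = 5.7 and P = 27.6.
CS = ½·(39 − 20)·9.5 = 90.25; PS = (20·9.5 − 10.5·9.5 − ½·1·9.5²) = 45.125; TS = 135.375.
CS = ½·(39 − 27.6)·5.7 = 32.49; PS = (27.6·5.7 − 10.5·5.7 − ½·1·5.7²) = 81.225; TS = 113.715.
DWL = 135.375 − 113.715 = 21.66.

DWL = 21.66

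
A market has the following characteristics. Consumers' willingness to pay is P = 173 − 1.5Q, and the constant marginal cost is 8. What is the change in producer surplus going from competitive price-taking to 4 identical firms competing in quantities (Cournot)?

PS rises by 2904

Competitive firms price at marginal cost: P = 8, giving Q = 110.
PS = (8 − 8)·110 = 0.
With 4 symmetric Cournot firms, each firm's FOC gives 173 − 7.5q = 8, so q = 22, Q = 4·22 = 88, and P = 41.
PS = (41 − 8)·88 = 2904.
Change in producer surplus: 2904 − 0 = 2904.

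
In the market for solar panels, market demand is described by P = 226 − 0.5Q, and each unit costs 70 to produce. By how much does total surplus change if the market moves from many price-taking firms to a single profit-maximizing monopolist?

Under competition P = MC = 70, so Q = (226 − 70)/0.5 = 312.
CS = ½·(226 − 70)·312 = 24336; PS = (70 − 70)·312 = 0; TS = 24336.
Monopoly sets MR = MC: 226 − Q = 70 ⇒ Q = 156, P = 226 − 0.5·156 = 148.
CS = ½·(226 − 148)·156 = 6084; PS = (148 − 70)·156 = 12168; TS = 18252.
Change in total surplus: 18252 − 24336 = −6084.

Total surplus falls by 6084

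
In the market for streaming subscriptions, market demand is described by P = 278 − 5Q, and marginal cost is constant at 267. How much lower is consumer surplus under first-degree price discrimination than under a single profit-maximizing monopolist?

CS falls by 3.025

A monopolist chooses Q where MR = MC. MR = 278 − 10Q; setting this equal to 267 gives Q = 1.1 and P = 272.5.
CS = ½·(278 − 272.5)·1.1 = 3.025.
With perfect price discrimination, output is the efficient level Q = 2.2 (where demand meets MC), but every buyer pays their willingness to pay: CS = 0 and PS = total surplus.
CS = 0.
Change in consumer surplus: 0 − 3.025 = −3.025.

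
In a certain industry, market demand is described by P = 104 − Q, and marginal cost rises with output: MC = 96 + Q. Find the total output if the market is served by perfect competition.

Competitive equilibrium sets price equal to marginal cost: 104 − Q = 96 + Q, so Q = 4 and P = 100.

Q = 4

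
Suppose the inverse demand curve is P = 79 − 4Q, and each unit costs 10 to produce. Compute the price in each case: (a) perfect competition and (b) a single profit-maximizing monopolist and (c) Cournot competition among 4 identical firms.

Competitive firms price at marginal cost: P = 10, giving Q = 17.25.
Monopoly sets MR = MC: 79 − 8Q = 10 ⇒ Q = 8.625, P = 79 − 4·8.625 = 44.5.
In a 4-firm Cournot equilibrium, symmetry and the first-order condition give q = (79 − 10)/(20) = 3.45. So Q = 13.8 and P = 23.8.

Competition: P = 10; Monopoly: P = 44.5; Cournot: P = 23.8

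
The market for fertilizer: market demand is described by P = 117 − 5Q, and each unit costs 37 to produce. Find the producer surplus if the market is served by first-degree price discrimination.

With perfect price discrimination, output is the efficient level Q = 16 (where demand meets MC), but every buyer pays their willingness to pay: CS = 0 and PS = total surplus.
PS = ½·(117 − 37)·16 = 640.

PS = 640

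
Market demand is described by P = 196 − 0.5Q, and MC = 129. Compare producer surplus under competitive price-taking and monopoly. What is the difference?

Perfect competition: P = MC = 129, so 196 − 0.5Q = 129 and Q = 134.
PS = (129 − 129)·134 = 0.
The monopolist equates marginal revenue to marginal cost: 196 − Q = 129, so Q = 67. From demand, P = 162.5.
PS = (162.5 − 129)·67 = 2244.5.
Change in producer surplus: 2244.5 − 0 = 2244.5.

PS rises by 2244.5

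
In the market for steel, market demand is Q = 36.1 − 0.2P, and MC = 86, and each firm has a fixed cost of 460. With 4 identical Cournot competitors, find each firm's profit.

Inverting demand: P = 180.5 − 5Q.
In a 4-firm Cournot equilibrium, symmetry and the first-order condition give q = (180.5 − 86)/(25) = 3.78. So Q = 15.12 and P = 104.9.
Each firm's profit = (104.9 − 86)·3.78 − 460 = −388.558.

π_i = −388.558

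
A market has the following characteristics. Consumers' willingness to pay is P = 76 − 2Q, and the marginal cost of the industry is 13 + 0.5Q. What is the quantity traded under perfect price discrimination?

Q = 25.2

Under first-degree price discrimination the firm charges each unit its demand price and produces up to where P = MC, i.e. Q = 25.2. Consumer surplus is zero; producer surplus equals total surplus.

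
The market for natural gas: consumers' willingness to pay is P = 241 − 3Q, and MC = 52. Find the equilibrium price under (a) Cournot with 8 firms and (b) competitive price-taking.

With 8 symmetric Cournot firms, each firm's FOC gives 241 − 27q = 52, so q = 7, Q = 8·7 = 56, and P = 73.
Perfect competition: P = MC = 52, so 241 − 3Q = 52 and Q = 63.

Cournot: P = 73; Competition: P = 52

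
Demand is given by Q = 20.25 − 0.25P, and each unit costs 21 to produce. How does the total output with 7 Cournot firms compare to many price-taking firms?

Inverting demand: P = 81 − 4Q.
Cournot with 7 identical firms: the symmetric best-response condition is 81 − 32q = 21. Each firm produces q = 1.875, total output Q = 13.125, price P = 28.5.
Competitive firms price at marginal cost: P = 21, giving Q = 15.

Cournot: Q = 13.125; Competition: Q = 15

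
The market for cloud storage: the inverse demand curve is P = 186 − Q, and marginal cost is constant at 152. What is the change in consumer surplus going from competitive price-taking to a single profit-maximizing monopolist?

Consumer surplus falls by 433.5

Competitive firms price at marginal cost: P = 152, giving Q = 34.
CS = ½·(186 − 152)·34 = 578.
Monopoly sets MR = MC: 186 − 2Q = 152 ⇒ Q = 17, P = 186 − 17 = 169.
CS = ½·(186 − 169)·17 = 144.5.
Change in consumer surplus: 144.5 − 578 = −433.5.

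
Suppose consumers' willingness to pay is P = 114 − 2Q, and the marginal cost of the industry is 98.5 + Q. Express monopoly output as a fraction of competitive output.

Q_m/Q_c = 0.6

The monopolist equates marginal revenue to marginal cost: 114 − 4Q = 98.5 + Q, so Q = 3.1. From demand, P = 107.8.
Under competition P = MC: 114 − 2Q = 98.5 + Q ⇒ Q = 31/6, P = 311/3.
Ratio Q_m/Q_c = 3.1/(31/6) = 0.6.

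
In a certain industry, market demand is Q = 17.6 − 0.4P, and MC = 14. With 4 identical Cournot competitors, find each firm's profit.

Inverting demand: P = 44 − 2.5Q.
In a 4-firm Cournot equilibrium, symmetry and the first-order condition give q = (44 − 14)/(12.5) = 2.4. So Q = 9.6 and P = 20.
Each firm's profit = (20 − 14)·2.4 = 14.4.

π_i = 14.4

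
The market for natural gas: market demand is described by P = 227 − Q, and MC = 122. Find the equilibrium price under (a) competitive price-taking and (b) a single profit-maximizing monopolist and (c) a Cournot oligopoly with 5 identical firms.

Competition: P = 122; Monopoly: P = 174.5; Cournot: P = 139.5

Under competition P = MC = 122, so Q = (227 − 122)/1 = 105.
Monopoly sets MR = MC: 227 − 2Q = 122 ⇒ Q = 52.5, P = 227 − 52.5 = 174.5.
With 5 symmetric Cournot firms, each firm's FOC gives 227 − 6q = 122, so q = 17.5, Q = 5·17.5 = 87.5, and P = 139.5.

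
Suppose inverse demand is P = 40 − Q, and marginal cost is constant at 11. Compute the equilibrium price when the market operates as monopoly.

P = 25.5

Monopoly sets MR = MC: 40 − 2Q = 11 ⇒ Q = 14.5, P = 40 − 14.5 = 25.5.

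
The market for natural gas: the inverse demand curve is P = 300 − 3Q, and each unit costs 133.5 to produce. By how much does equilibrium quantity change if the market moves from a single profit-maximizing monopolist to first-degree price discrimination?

Monopoly sets MR = MC: 300 − 6Q = 133.5 ⇒ Q = 27.75, P = 300 − 3·27.75 = 216.75.
Under first-degree price discrimination the firm charges each unit its demand price and produces up to where P = MC, i.e. Q = 55.5. Consumer surplus is zero; producer surplus equals total surplus.
Change in equilibrium quantity: 55.5 − 27.75 = 27.75.

Q rises by 27.75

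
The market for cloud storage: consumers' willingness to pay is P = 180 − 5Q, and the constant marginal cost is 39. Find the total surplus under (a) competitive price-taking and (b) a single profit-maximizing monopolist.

Competition: TS = 1988.1; Monopoly: TS = 1491.075

Competitive firms price at marginal cost: P = 39, giving Q = 28.2.
CS = ½·(180 − 39)·28.2 = 1988.1; PS = (39 − 39)·28.2 = 0; TS = 1988.1.
Monopoly sets MR = MC: 180 − 10Q = 39 ⇒ Q = 14.1, P = 180 − 5·14.1 = 109.5.
CS = ½·(180 − 109.5)·14.1 = 497.025; PS = (109.5 − 39)·14.1 = 994.05; TS = 1491.075.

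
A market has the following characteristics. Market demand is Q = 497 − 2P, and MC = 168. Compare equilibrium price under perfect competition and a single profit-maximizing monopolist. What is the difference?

Inverting demand: P = 248.5 − 0.5Q.
Under competition P = MC = 168, so Q = (248.5 − 168)/0.5 = 161.
Monopoly sets MR = MC: 248.5 − Q = 168 ⇒ Q = 80.5, P = 248.5 − 0.5·80.5 = 208.25.
Change in equilibrium price: 208.25 − 168 = 40.25.

P rises by 40.25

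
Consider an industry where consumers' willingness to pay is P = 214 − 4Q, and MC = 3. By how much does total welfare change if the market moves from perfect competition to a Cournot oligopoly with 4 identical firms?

TS falls by 222.605

Perfect competition: P = MC = 3, so 214 − 4Q = 3 and Q = 52.75.
CS = ½·(214 − 3)·52.75 = 5565.125; PS = (3 − 3)·52.75 = 0; TS = 5565.125.
In a 4-firm Cournot equilibrium, symmetry and the first-order condition give q = (214 − 3)/(20) = 10.55. So Q = 42.2 and P = 45.2.
CS = ½·(214 − 45.2)·42.2 = 3561.68; PS = (45.2 − 3)·42.2 = 1780.84; TS = 5342.52.
Change in total welfare: 5342.52 − 5565.125 = −222.605.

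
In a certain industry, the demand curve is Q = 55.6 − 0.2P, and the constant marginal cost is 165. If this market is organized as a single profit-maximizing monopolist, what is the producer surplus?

Inverting demand: P = 278 − 5Q.
The monopolist equates marginal revenue to marginal cost: 278 − 10Q = 165, so Q = 11.3. From demand, P = 221.5.
PS = (221.5 − 165)·11.3 = 638.45.

PS = 638.45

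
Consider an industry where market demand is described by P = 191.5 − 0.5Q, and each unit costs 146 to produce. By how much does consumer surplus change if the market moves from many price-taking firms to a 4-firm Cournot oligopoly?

Consumer surplus falls by 745.29

Under competition P = MC = 146, so Q = (191.5 − 146)/0.5 = 91.
CS = ½·(191.5 − 146)·91 = 2070.25.
With 4 symmetric Cournot firms, each firm's FOC gives 191.5 − 2.5q = 146, so q = 18.2, Q = 4·18.2 = 72.8, and P = 155.1.
CS = ½·(191.5 − 155.1)·72.8 = 1324.96.
Change in consumer surplus: 1324.96 − 2070.25 = −745.29.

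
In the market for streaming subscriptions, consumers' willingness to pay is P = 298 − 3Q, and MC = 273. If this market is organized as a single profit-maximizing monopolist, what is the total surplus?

Monopoly sets MR = MC: 298 − 6Q = 273 ⇒ Q = 25/6, P = 298 − 3·25/6 = 285.5.
CS = ½·(298 − 285.5)·25/6 = 625/24; PS = (285.5 − 273)·25/6 = 625/12; TS = 78.125.

TS = 78.125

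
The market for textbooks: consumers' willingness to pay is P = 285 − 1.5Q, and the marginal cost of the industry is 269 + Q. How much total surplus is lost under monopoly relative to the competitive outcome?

Competitive equilibrium sets price equal to marginal cost: 285 − 1.5Q = 269 + Q, so Q = 6.4 and P = 275.4.
Monopoly sets MR = MC: 285 − 3Q = 269 + Q ⇒ Q = 4, P = 285 − 1.5·4 = 279.
CS = ½·(285 − 275.4)·6.4 = 30.72; PS = (275.4·6.4 − 269·6.4 − ½·1·6.4²) = 20.48; TS = 51.2.
CS = ½·(285 − 279)·4 = 12; PS = (279·4 − 269·4 − ½·1·4²) = 32; TS = 44.
DWL = 51.2 − 44 = 7.2.

DWL = 7.2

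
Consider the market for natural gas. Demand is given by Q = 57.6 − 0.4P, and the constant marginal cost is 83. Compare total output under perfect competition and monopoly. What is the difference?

Inverting demand: P = 144 − 2.5Q.
Perfect competition: P = MC = 83, so 144 − 2.5Q = 83 and Q = 24.4.
The monopolist equates marginal revenue to marginal cost: 144 − 5Q = 83, so Q = 12.2. From demand, P = 113.5.
Change in total output: 12.2 − 24.4 = −12.2.

Q falls by 12.2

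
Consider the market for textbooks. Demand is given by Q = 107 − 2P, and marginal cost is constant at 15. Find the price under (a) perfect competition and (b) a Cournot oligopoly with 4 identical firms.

Competition: P = 15; Cournot: P = 22.7

Inverting demand: P = 53.5 − 0.5Q.
Perfect competition: P = MC = 15, so 53.5 − 0.5Q = 15 and Q = 77.
With 4 symmetric Cournot firms, each firm's FOC gives 53.5 − 2.5q = 15, so q = 15.4, Q = 4·15.4 = 61.6, and P = 22.7.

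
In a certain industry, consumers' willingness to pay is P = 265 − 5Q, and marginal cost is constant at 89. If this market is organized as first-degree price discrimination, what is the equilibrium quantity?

Q = 35.2

A perfectly discriminating monopolist sells every unit with P(Q) ≥ MC(Q), so output equals the competitive quantity Q = 35.2. Each buyer pays their reservation price, so CS = 0 and the firm captures all surplus.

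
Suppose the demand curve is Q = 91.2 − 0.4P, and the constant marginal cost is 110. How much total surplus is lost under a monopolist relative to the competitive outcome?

Inverting demand: P = 228 − 2.5Q.
Competitive firms price at marginal cost: P = 110, giving Q = 47.2.
The monopolist equates marginal revenue to marginal cost: 228 − 5Q = 110, so Q = 23.6. From demand, P = 169.
DWL is the triangle between Q = 23.6 and Q = 47.2: ½·(47.2 − 23.6)·(169 − 110) = 696.2.

DWL = 696.2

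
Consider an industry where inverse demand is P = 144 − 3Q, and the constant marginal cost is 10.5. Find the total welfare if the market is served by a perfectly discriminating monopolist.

TS = 2970.375

Under first-degree price discrimination the firm charges each unit its demand price and produces up to where P = MC, i.e. Q = 44.5. Consumer surplus is zero; producer surplus equals total surplus.
TS = 2970.375 (equal to competitive TS).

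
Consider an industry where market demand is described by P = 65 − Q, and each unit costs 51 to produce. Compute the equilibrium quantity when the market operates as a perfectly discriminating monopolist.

Under first-degree price discrimination the firm charges each unit its demand price and produces up to where P = MC, i.e. Q = 14. Consumer surplus is zero; producer surplus equals total surplus.

Q = 14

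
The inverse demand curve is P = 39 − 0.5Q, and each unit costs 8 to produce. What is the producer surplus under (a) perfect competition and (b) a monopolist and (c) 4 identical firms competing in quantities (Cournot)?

Perfect competition: P = MC = 8, so 39 − 0.5Q = 8 and Q = 62.
PS = (8 − 8)·62 = 0.
Monopoly sets MR = MC: 39 − Q = 8 ⇒ Q = 31, P = 39 − 0.5·31 = 23.5.
PS = (23.5 − 8)·31 = 480.5.
With 4 symmetric Cournot firms, each firm's FOC gives 39 − 2.5q = 8, so q = 12.4, Q = 4·12.4 = 49.6, and P = 14.2.
PS = (14.2 − 8)·49.6 = 307.52.

Competition: PS = 0; Monopoly: PS = 480.5; Cournot: PS = 307.52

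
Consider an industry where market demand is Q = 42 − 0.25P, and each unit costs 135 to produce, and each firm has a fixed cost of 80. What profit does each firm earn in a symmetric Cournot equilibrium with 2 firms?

Inverting demand: P = 168 − 4Q.
Cournot with 2 identical firms: the symmetric best-response condition is 168 − 12q = 135. Each firm produces q = 2.75, total output Q = 5.5, price P = 146.
Each firm's profit = (146 − 135)·2.75 − 80 = −49.75.

π_i = −49.75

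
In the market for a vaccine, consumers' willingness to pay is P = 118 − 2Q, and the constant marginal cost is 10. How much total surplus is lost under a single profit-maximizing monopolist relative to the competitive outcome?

Competitive firms price at marginal cost: P = 10, giving Q = 54.
The monopolist equates marginal revenue to marginal cost: 118 − 4Q = 10, so Q = 27. From demand, P = 64.
DWL is the triangle between Q = 27 and Q = 54: ½·(54 − 27)·(64 − 10) = 729.

DWL = 729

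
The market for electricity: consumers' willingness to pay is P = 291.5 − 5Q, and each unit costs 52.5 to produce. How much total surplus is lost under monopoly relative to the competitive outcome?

Competitive firms price at marginal cost: P = 52.5, giving Q = 47.8.
A monopolist chooses Q where MR = MC. MR = 291.5 − 10Q; setting this equal to 52.5 gives Q = 23.9 and P = 172.
DWL is the triangle between Q = 23.9 and Q = 47.8: ½·(47.8 − 23.9)·(172 − 52.5) = 1428.025.

DWL = 1428.025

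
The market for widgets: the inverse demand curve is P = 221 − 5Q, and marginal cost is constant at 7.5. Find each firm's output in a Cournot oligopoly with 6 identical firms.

In a 6-firm Cournot equilibrium, symmetry and the first-order condition give q = (221 − 7.5)/(35) = 6.1. So Q = 36.6 and P = 38.

q_i = 6.1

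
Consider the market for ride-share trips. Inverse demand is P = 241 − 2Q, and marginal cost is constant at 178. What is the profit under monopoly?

Monopoly sets MR = MC: 241 − 4Q = 178 ⇒ Q = 15.75, P = 241 − 2·15.75 = 209.5.
Profit = (209.5 − 178)·15.75 = 496.125.

Profit = 496.125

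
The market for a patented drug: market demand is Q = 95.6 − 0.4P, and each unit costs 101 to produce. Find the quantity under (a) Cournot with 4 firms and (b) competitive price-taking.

Inverting demand: P = 239 − 2.5Q.
In a 4-firm Cournot equilibrium, symmetry and the first-order condition give q = (239 − 101)/(12.5) = 11.04. So Q = 44.16 and P = 128.6.
Competitive firms price at marginal cost: P = 101, giving Q = 55.2.

Cournot: Q = 44.16; Competition: Q = 55.2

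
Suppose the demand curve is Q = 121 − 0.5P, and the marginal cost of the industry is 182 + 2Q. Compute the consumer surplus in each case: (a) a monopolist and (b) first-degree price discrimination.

Inverting demand: P = 242 − 2Q.
A monopolist chooses Q where MR = MC. MR = 242 − 4Q; setting this equal to 182 + 2Q gives Q = 10 and P = 222.
CS = ½·(242 − 222)·10 = 100.
A perfectly discriminating monopolist sells every unit with P(Q) ≥ MC(Q), so output equals the competitive quantity Q = 15. Each buyer pays their reservation price, so CS = 0 and the firm captures all surplus.
CS = 0.

Monopoly: CS = 100; Perfect PD: CS = 0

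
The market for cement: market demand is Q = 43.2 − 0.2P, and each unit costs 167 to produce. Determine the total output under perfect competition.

Q = 9.8

Inverting demand: P = 216 − 5Q.
Perfect competition: P = MC = 167, so 216 − 5Q = 167 and Q = 9.8.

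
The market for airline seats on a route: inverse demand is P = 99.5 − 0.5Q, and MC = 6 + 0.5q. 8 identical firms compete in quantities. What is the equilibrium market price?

P = 24.7

In a 8-firm Cournot equilibrium, symmetry and the first-order condition give q = (99.5 − 6)/(5) = 18.7. So Q = 149.6 and P = 24.7.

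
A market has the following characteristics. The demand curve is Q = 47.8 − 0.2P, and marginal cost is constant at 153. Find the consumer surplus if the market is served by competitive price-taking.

Inverting demand: P = 239 − 5Q.
Under competition P = MC = 153, so Q = (239 − 153)/5 = 17.2.
CS = ½·(239 − 153)·17.2 = 739.6.

CS = 739.6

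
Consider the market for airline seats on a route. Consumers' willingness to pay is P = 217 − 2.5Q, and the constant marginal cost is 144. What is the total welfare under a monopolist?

TS = 799.35

Monopoly sets MR = MC: 217 − 5Q = 144 ⇒ Q = 14.6, P = 217 − 2.5·14.6 = 180.5.
CS = ½·(217 − 180.5)·14.6 = 266.45; PS = (180.5 − 144)·14.6 = 532.9; TS = 799.35.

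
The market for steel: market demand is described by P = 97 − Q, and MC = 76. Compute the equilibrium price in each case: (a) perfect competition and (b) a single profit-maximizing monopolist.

Competition: P = 76; Monopoly: P = 86.5

Perfect competition: P = MC = 76, so 97 − Q = 76 and Q = 21.
The monopolist equates marginal revenue to marginal cost: 97 − 2Q = 76, so Q = 10.5. From demand, P = 86.5.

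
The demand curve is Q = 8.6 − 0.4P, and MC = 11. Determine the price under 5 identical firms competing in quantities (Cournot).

Inverting demand: P = 21.5 − 2.5Q.
With 5 symmetric Cournot firms, each firm's FOC gives 21.5 − 15q = 11, so q = 0.7, Q = 5·0.7 = 3.5, and P = 12.75.

P = 12.75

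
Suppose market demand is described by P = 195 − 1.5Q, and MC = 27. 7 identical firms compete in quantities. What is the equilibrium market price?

P = 48

With 7 symmetric Cournot firms, each firm's FOC gives 195 − 12q = 27, so q = 14, Q = 7·14 = 98, and P = 48.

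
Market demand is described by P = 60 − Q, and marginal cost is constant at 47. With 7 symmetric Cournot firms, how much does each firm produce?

q_i = 1.625

With 7 symmetric Cournot firms, each firm's FOC gives 60 − 8q = 47, so q = 1.625, Q = 7·1.625 = 11.375, and P = 48.625.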